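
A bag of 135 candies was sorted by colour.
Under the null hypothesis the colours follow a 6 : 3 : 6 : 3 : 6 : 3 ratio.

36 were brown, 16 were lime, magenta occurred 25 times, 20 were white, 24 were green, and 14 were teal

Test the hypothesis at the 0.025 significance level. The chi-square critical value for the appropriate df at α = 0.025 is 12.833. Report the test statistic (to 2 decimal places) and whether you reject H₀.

5.03; do not reject

Ratio total = 27. Expected counts: 135×6/27 = 30, 135×3/27 = 15, 135×6/27 = 30, 135×3/27 = 15, 135×6/27 = 30, 135×3/27 = 15.
χ² = (36−30)²/30 + (16−15)²/15 + (25−30)²/30 + (20−15)²/15 + (24−30)²/30 + (14−15)²/15
   = 1.200 + 0.067 + 0.833 + 1.667 + 1.200 + 0.067
Sum = 5.03
df = 5. Since 5.03 < 12.833, we do not reject H₀.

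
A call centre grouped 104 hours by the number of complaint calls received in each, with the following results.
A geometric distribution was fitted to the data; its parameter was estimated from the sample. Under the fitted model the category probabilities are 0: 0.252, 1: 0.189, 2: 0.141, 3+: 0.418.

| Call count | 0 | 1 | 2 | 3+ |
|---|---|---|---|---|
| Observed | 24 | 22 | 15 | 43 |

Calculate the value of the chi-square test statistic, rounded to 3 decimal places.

0.478

Expected counts E_i = n·p_i: 104×0.252 = 26.208, 104×0.189 = 19.656, 104×0.141 = 14.664, 104×0.418 = 43.472.
cat         O        E   (O−E)²/E
0          24   26.208     0.1860
1          22   19.656     0.2795
2          15   14.664     0.0077
3+         43   43.472     0.0051
Sum = 0.478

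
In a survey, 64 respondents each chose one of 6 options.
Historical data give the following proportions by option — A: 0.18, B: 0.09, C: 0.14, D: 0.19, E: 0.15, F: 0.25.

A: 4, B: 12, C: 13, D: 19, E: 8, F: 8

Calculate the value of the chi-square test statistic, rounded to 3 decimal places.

21.605

Expected counts E_i = n·p_i: 64×0.18 = 11.52, 64×0.09 = 5.76, 64×0.14 = 8.96, 64×0.19 = 12.16, 64×0.15 = 9.6, 64×0.25 = 16.
A: (4 − 11.52)²/11.52 = 56.5504/11.52 = 4.9089
B: (12 − 5.76)²/5.76 = 38.9376/5.76 = 6.7600
C: (13 − 8.96)²/8.96 = 16.3216/8.96 = 1.8216
D: (19 − 12.16)²/12.16 = 46.7856/12.16 = 3.8475
E: (8 − 9.6)²/9.6 = 2.56/9.6 = 0.2667
F: (8 − 16)²/16 = 64/16 = 4.0000
Sum = 21.605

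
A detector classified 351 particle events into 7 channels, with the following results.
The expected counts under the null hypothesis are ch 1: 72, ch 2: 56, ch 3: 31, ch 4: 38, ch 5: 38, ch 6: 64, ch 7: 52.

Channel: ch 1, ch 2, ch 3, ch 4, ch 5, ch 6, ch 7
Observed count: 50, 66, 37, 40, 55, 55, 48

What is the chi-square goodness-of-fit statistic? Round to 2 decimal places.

18.95

χ² = (50−72)²/72 + (66−56)²/56 + (37−31)²/31 + (40−38)²/38 + (55−38)²/38 + (55−64)²/64 + (48−52)²/52
   = 6.722 + 1.786 + 1.161 + 0.105 + 7.605 + 1.266 + 0.308
Sum = 18.95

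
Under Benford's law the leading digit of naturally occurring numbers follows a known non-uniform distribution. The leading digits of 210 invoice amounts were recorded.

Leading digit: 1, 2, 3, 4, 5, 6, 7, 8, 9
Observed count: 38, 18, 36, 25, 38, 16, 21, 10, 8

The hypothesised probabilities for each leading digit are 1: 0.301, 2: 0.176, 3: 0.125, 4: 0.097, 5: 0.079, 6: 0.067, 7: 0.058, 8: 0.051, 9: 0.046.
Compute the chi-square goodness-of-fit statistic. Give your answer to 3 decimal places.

Expected counts E_i = n·p_i: 210×0.301 = 63.21, 210×0.176 = 36.96, 210×0.125 = 26.25, 210×0.097 = 20.37, 210×0.079 = 16.59, 210×0.067 = 14.07, 210×0.058 = 12.18, 210×0.051 = 10.71, 210×0.046 = 9.66.
1: (38 − 63.21)²/63.21 = 635.5441/63.21 = 10.0545
2: (18 − 36.96)²/36.96 = 359.4816/36.96 = 9.7262
3: (36 − 26.25)²/26.25 = 95.0625/26.25 = 3.6214
4: (25 − 20.37)²/20.37 = 21.4369/20.37 = 1.0524
5: (38 − 16.59)²/16.59 = 458.3881/16.59 = 27.6304
6: (16 − 14.07)²/14.07 = 3.7249/14.07 = 0.2647
7: (21 − 12.18)²/12.18 = 77.7924/12.18 = 6.3869
8: (10 − 10.71)²/10.71 = 0.5041/10.71 = 0.0471
9: (8 − 9.66)²/9.66 = 2.7556/9.66 = 0.2853
Sum = 59.069

59.069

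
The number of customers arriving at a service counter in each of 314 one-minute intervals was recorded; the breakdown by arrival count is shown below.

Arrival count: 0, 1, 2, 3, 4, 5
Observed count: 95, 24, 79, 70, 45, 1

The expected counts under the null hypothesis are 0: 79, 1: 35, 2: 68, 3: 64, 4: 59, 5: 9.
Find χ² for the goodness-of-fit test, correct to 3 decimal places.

χ² = (95−79)²/79 + (24−35)²/35 + (79−68)²/68 + (70−64)²/64 + (45−59)²/59 + (1−9)²/9
   = 3.2405 + 3.4571 + 1.7794 + 0.5625 + 3.3220 + 7.1111
Sum = 19.473

19.473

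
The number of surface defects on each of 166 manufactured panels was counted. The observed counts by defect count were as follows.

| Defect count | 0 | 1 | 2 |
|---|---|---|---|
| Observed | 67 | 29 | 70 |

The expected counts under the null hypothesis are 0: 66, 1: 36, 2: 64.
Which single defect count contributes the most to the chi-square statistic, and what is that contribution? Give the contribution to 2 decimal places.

1, 1.36

χ² = (67−66)²/66 + (29−36)²/36 + (70−64)²/64
   = 0.015 + 1.361 + 0.563
The largest term is for 1: 1.36.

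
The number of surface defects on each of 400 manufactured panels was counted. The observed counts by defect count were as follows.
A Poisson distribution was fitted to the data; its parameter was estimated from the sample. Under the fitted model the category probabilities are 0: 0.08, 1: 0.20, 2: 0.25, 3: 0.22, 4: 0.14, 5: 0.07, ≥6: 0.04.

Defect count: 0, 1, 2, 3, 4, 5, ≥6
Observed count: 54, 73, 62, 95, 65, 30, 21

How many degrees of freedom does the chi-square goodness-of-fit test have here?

5

There are k = 7 categories and 1 parameter estimated from the data, so df = 7 − 1 − 1 = 5.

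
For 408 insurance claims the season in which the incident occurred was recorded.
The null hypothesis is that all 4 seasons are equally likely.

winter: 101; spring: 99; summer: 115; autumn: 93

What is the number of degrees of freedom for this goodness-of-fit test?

3

There are k = 4 categories and no parameters were estimated from the data, so df = 4 − 1 = 3.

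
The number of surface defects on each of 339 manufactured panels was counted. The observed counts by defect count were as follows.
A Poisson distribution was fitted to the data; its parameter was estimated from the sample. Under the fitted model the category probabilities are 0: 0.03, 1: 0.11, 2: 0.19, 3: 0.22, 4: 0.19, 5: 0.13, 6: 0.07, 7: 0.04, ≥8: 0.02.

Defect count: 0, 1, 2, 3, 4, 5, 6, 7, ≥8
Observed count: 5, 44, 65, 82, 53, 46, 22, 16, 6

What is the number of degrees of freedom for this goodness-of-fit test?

There are k = 9 categories and 1 parameter estimated from the data, so df = 9 − 1 − 1 = 7.

7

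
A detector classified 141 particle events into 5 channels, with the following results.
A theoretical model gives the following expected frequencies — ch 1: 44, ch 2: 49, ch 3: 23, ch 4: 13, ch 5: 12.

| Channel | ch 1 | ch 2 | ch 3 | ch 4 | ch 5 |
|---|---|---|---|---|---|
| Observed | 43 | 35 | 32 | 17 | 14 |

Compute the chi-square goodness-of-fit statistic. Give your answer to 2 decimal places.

9.11

χ² = (43−44)²/44 + (35−49)²/49 + (32−23)²/23 + (17−13)²/13 + (14−12)²/12
   = 0.023 + 4.000 + 3.522 + 1.231 + 0.333
Sum = 9.11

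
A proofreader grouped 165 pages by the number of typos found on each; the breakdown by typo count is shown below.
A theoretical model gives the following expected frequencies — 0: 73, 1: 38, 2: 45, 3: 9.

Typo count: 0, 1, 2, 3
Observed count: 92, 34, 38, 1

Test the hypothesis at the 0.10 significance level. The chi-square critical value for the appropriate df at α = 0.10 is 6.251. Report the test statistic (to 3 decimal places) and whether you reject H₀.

13.566; reject

0: (92 − 73)²/73 = 361/73 = 4.9452
1: (34 − 38)²/38 = 16/38 = 0.4211
2: (38 − 45)²/45 = 49/45 = 1.0889
3: (1 − 9)²/9 = 64/9 = 7.1111
Sum = 13.566
df = 3. Since 13.566 > 6.251, we reject H₀.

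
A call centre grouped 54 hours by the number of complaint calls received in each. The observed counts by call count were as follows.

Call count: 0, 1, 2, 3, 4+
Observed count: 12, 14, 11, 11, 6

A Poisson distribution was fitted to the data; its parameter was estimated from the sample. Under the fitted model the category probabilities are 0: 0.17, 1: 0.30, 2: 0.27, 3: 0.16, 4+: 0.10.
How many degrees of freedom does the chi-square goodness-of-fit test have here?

3

There are k = 5 categories and 1 parameter estimated from the data, so df = 5 − 1 − 1 = 3.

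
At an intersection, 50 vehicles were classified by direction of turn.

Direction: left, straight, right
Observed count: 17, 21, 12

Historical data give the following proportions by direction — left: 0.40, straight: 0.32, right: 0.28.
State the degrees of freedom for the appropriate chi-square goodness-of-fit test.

There are k = 3 categories and no parameters were estimated from the data, so df = 3 − 1 = 2.

2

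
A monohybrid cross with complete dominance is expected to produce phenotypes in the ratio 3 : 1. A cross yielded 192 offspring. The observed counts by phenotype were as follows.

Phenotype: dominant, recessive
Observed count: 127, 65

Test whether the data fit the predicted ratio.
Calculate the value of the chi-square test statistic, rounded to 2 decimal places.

Ratio total = 4. Expected counts: 192×3/4 = 144, 192×1/4 = 48.
dominant: (127 − 144)²/144 = 289/144 = 2.007
recessive: (65 − 48)²/48 = 289/48 = 6.021
Sum = 8.03

8.03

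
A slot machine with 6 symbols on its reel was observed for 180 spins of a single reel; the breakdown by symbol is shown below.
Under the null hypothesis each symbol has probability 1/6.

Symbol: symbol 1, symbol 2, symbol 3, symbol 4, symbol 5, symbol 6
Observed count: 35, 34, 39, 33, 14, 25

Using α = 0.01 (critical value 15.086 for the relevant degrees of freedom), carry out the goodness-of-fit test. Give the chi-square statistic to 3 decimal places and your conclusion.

Expected count for each of the 6 categories: 180/6 = 30.
χ² = (35−30)²/30 + (34−30)²/30 + (39−30)²/30 + (33−30)²/30 + (14−30)²/30 + (25−30)²/30
   = 0.8333 + 0.5333 + 2.7000 + 0.3000 + 8.5333 + 0.8333
Sum = 13.733
df = 5. Since 13.733 < 15.086, we do not reject H₀.

13.733; do not reject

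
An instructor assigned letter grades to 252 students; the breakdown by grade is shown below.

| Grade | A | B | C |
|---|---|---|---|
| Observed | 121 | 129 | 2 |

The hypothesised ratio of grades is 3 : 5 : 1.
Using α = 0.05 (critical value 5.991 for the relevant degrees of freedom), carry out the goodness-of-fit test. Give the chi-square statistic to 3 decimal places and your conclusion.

Ratio total = 9. Expected counts: 252×3/9 = 84, 252×5/9 = 140, 252×1/9 = 28.
A: (121 − 84)²/84 = 1369/84 = 16.2976
B: (129 − 140)²/140 = 121/140 = 0.8643
C: (2 − 28)²/28 = 676/28 = 24.1429
Sum = 41.305
df = 2. Since 41.305 > 5.991, we reject H₀.

41.305; reject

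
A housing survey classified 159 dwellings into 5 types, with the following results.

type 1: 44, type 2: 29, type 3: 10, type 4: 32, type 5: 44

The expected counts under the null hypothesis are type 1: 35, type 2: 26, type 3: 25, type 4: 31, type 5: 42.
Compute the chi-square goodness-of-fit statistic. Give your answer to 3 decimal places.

11.788

χ² = (44−35)²/35 + (29−26)²/26 + (10−25)²/25 + (32−31)²/31 + (44−42)²/42
   = 2.3143 + 0.3462 + 9.0000 + 0.0323 + 0.0952
Sum = 11.788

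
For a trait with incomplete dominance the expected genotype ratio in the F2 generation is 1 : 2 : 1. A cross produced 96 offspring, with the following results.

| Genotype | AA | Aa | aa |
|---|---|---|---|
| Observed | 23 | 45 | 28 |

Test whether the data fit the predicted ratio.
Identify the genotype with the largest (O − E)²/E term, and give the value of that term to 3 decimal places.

Ratio total = 4. Expected counts: 96×1/4 = 24, 96×2/4 = 48, 96×1/4 = 24.
χ² = (23−24)²/24 + (45−48)²/48 + (28−24)²/24
   = 0.0417 + 0.1875 + 0.6667
The largest term is for aa: 0.667.

aa, 0.667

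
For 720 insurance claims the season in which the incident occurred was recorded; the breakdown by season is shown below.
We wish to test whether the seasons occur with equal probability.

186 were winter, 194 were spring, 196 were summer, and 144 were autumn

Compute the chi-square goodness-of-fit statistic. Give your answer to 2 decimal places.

9.91

Under H₀ each category has probability 1/4, so each expected count is 720/4 = 180.
winter: (186 − 180)²/180 = 36/180 = 0.200
spring: (194 − 180)²/180 = 196/180 = 1.089
summer: (196 − 180)²/180 = 256/180 = 1.422
autumn: (144 − 180)²/180 = 1296/180 = 7.200
Sum = 9.91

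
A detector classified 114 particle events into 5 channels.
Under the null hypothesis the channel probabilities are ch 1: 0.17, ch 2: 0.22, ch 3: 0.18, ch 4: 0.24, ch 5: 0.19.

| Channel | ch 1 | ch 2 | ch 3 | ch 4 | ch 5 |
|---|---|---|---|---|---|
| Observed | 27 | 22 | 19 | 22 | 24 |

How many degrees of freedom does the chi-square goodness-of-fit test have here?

There are k = 5 categories and no parameters were estimated from the data, so df = 5 − 1 = 4.

4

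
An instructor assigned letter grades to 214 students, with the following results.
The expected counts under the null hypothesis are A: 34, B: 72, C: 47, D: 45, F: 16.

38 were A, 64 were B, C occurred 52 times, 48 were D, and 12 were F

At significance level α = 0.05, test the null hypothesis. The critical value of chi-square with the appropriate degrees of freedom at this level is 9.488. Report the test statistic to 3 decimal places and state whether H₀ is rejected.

A: (38 − 34)²/34 = 16/34 = 0.4706
B: (64 − 72)²/72 = 64/72 = 0.8889
C: (52 − 47)²/47 = 25/47 = 0.5319
D: (48 − 45)²/45 = 9/45 = 0.2000
F: (12 − 16)²/16 = 16/16 = 1.0000
Sum = 3.091
df = 4. Since 3.091 < 9.488, we do not reject H₀.

3.091; do not reject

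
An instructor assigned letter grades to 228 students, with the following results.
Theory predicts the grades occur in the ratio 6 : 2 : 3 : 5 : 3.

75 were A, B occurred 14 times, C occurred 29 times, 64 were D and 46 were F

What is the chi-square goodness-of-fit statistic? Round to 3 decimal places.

Ratio total = 19. Expected counts: 228×6/19 = 72, 228×2/19 = 24, 228×3/19 = 36, 228×5/19 = 60, 228×3/19 = 36.
χ² = (75−72)²/72 + (14−24)²/24 + (29−36)²/36 + (64−60)²/60 + (46−36)²/36
   = 0.1250 + 4.1667 + 1.3611 + 0.2667 + 2.7778
Sum = 8.697

8.697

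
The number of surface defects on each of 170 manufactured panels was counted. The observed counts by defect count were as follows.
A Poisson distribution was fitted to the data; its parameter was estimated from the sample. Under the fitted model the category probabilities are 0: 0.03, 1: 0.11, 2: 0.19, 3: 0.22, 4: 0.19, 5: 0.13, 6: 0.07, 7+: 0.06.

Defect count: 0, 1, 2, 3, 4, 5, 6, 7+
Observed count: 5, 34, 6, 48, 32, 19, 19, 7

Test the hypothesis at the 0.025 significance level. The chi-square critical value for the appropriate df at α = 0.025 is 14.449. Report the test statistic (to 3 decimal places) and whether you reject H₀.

42.617; reject

Expected counts E_i = n·p_i: 170×0.03 = 5.1, 170×0.11 = 18.7, 170×0.19 = 32.3, 170×0.22 = 37.4, 170×0.19 = 32.3, 170×0.13 = 22.1, 170×0.07 = 11.9, 170×0.06 = 10.2.
χ² = (5−5.1)²/5.1 + (34−18.7)²/18.7 + (6−32.3)²/32.3 + (48−37.4)²/37.4 + (32−32.3)²/32.3 + (19−22.1)²/22.1 + (19−11.9)²/11.9 + (7−10.2)²/10.2
   = 0.0020 + 12.5182 + 21.4146 + 3.0043 + 0.0028 + 0.4348 + 4.2361 + 1.0039
Sum = 42.617
df = 6. Since 42.617 > 14.449, we reject H₀.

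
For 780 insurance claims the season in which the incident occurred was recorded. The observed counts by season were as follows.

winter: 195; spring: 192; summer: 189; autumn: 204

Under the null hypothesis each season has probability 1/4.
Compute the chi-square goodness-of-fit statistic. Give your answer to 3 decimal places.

0.646

Under H₀ each category has probability 1/4, so each expected count is 780/4 = 195.
χ² = (195−195)²/195 + (192−195)²/195 + (189−195)²/195 + (204−195)²/195
   = 0.0000 + 0.0462 + 0.1846 + 0.4154
Sum = 0.646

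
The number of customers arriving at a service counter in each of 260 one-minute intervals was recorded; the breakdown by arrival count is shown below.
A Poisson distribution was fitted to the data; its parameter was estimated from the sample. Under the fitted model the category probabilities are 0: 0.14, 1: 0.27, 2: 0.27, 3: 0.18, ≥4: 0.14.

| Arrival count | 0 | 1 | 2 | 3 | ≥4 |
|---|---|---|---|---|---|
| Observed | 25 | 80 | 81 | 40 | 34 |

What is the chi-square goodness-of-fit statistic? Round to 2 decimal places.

7.75

Expected counts E_i = n·p_i: 260×0.14 = 36.4, 260×0.27 = 70.2, 260×0.27 = 70.2, 260×0.18 = 46.8, 260×0.14 = 36.4.
0: (25 − 36.4)²/36.4 = 129.96/36.4 = 3.570
1: (80 − 70.2)²/70.2 = 96.04/70.2 = 1.368
2: (81 − 70.2)²/70.2 = 116.64/70.2 = 1.662
3: (40 − 46.8)²/46.8 = 46.24/46.8 = 0.988
≥4: (34 − 36.4)²/36.4 = 5.76/36.4 = 0.158
Sum = 7.75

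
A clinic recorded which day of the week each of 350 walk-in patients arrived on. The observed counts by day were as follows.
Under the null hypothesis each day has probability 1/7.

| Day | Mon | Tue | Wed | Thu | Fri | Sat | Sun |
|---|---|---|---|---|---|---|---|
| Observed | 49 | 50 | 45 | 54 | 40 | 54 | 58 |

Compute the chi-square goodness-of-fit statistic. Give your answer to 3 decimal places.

Under H₀ each category has probability 1/7, so each expected count is 350/7 = 50.
cat         O        E   (O−E)²/E
Mon        49       50     0.0200
Tue        50       50     0.0000
Wed        45       50     0.5000
Thu        54       50     0.3200
Fri        40       50     2.0000
Sat        54       50     0.3200
Sun        58       50     1.2800
Sum = 4.440

4.440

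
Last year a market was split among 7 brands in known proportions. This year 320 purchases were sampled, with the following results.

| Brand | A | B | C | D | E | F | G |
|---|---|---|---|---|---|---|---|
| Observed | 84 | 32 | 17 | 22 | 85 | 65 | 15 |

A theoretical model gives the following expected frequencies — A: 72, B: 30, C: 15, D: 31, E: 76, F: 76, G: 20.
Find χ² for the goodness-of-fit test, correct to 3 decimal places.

cat         O        E   (O−E)²/E
A          84       72     2.0000
B          32       30     0.1333
C          17       15     0.2667
D          22       31     2.6129
E          85       76     1.0658
F          65       76     1.5921
G          15       20     1.2500
Sum = 8.921

8.921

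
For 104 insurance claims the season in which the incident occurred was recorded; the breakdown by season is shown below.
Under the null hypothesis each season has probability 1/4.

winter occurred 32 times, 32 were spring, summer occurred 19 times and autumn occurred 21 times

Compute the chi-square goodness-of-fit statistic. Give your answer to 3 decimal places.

5.615

Expected count for each of the 4 categories: 104/4 = 26.
χ² = (32−26)²/26 + (32−26)²/26 + (19−26)²/26 + (21−26)²/26
   = 1.3846 + 1.3846 + 1.8846 + 0.9615
Sum = 5.615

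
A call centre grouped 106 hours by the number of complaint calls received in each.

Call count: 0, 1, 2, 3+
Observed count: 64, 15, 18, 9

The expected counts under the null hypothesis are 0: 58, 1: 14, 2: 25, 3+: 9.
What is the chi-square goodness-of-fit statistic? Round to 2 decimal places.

0: (64 − 58)²/58 = 36/58 = 0.621
1: (15 − 14)²/14 = 1/14 = 0.071
2: (18 − 25)²/25 = 49/25 = 1.960
3+: (9 − 9)²/9 = 0/9 = 0.000
Sum = 2.65

2.65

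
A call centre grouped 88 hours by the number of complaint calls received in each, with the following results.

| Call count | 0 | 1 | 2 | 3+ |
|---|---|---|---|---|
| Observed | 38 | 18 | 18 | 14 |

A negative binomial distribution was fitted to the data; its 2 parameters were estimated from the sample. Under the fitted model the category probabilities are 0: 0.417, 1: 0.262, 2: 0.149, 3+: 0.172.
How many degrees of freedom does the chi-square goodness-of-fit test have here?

There are k = 4 categories and 2 parameters estimated from the data, so df = 4 − 1 − 2 = 1.

1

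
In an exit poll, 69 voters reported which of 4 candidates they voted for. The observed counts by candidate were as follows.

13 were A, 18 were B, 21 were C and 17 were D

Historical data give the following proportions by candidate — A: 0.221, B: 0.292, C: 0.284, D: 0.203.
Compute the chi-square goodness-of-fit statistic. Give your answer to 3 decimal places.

1.301

Expected counts E_i = n·p_i: 69×0.221 = 15.249, 69×0.292 = 20.148, 69×0.284 = 19.596, 69×0.203 = 14.007.
cat         O        E   (O−E)²/E
A          13   15.249     0.3317
B          18   20.148     0.2290
C          21   19.596     0.1006
D          17   14.007     0.6395
Sum = 1.301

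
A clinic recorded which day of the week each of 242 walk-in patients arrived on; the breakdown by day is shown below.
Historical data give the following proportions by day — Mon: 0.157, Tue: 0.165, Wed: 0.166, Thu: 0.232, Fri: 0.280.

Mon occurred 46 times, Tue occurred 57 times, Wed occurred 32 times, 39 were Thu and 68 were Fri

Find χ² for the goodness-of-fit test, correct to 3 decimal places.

Expected counts E_i = n·p_i: 242×0.157 = 37.994, 242×0.165 = 39.93, 242×0.166 = 40.172, 242×0.232 = 56.144, 242×0.280 = 67.76.
cat         O        E   (O−E)²/E
Mon        46   37.994     1.6870
Tue        57    39.93     7.2974
Wed        32   40.172     1.6624
Thu        39   56.144     5.2351
Fri        68    67.76     0.0009
Sum = 15.883

15.883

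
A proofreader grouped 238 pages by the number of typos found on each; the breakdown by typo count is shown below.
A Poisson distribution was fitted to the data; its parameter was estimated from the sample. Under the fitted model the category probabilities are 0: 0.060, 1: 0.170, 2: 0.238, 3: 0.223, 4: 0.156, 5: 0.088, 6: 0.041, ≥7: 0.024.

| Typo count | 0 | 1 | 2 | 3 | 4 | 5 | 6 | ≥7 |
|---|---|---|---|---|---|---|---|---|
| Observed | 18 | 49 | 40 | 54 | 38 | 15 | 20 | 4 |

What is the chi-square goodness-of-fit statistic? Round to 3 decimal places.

Expected counts E_i = n·p_i: 238×0.060 = 14.28, 238×0.170 = 40.46, 238×0.238 = 56.644, 238×0.223 = 53.074, 238×0.156 = 37.128, 238×0.088 = 20.944, 238×0.041 = 9.758, 238×0.024 = 5.712.
0: (18 − 14.28)²/14.28 = 13.8384/14.28 = 0.9691
1: (49 − 40.46)²/40.46 = 72.9316/40.46 = 1.8026
2: (40 − 56.644)²/56.644 = 277.022736/56.644 = 4.8906
3: (54 − 53.074)²/53.074 = 0.857476/53.074 = 0.0162
4: (38 − 37.128)²/37.128 = 0.760384/37.128 = 0.0205
5: (15 − 20.944)²/20.944 = 35.331136/20.944 = 1.6869
6: (20 − 9.758)²/9.758 = 104.898564/9.758 = 10.7500
≥7: (4 − 5.712)²/5.712 = 2.930944/5.712 = 0.5131
Sum = 20.649

20.649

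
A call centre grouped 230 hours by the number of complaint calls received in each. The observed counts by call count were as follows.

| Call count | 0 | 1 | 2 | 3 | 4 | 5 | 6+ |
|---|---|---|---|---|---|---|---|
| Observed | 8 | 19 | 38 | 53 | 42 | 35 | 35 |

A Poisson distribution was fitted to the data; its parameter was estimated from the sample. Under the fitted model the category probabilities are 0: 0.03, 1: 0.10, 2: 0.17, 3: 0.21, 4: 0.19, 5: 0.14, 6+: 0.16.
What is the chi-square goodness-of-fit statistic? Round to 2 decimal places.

Expected counts E_i = n·p_i: 230×0.03 = 6.9, 230×0.10 = 23, 230×0.17 = 39.1, 230×0.21 = 48.3, 230×0.19 = 43.7, 230×0.14 = 32.2, 230×0.16 = 36.8.
0: (8 − 6.9)²/6.9 = 1.21/6.9 = 0.175
1: (19 − 23)²/23 = 16/23 = 0.696
2: (38 − 39.1)²/39.1 = 1.21/39.1 = 0.031
3: (53 − 48.3)²/48.3 = 22.09/48.3 = 0.457
4: (42 − 43.7)²/43.7 = 2.89/43.7 = 0.066
5: (35 − 32.2)²/32.2 = 7.84/32.2 = 0.243
6+: (35 − 36.8)²/36.8 = 3.24/36.8 = 0.088
Sum = 1.76

1.76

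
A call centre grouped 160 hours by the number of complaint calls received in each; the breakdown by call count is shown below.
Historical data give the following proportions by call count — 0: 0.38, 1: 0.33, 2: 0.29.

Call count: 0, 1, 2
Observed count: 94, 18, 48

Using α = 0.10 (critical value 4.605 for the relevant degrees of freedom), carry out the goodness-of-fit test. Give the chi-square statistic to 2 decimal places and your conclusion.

Expected counts E_i = n·p_i: 160×0.38 = 60.8, 160×0.33 = 52.8, 160×0.29 = 46.4.
0: (94 − 60.8)²/60.8 = 1102.24/60.8 = 18.129
1: (18 − 52.8)²/52.8 = 1211.04/52.8 = 22.936
2: (48 − 46.4)²/46.4 = 2.56/46.4 = 0.055
Sum = 41.12
df = 2. Since 41.12 > 4.605, we reject H₀.

41.12; reject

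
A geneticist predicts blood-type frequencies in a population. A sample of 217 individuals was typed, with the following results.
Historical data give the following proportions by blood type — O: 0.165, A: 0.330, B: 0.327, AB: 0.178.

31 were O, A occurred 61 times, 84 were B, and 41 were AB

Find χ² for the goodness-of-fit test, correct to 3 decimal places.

Expected counts E_i = n·p_i: 217×0.165 = 35.805, 217×0.330 = 71.61, 217×0.327 = 70.959, 217×0.178 = 38.626.
χ² = (31−35.805)²/35.805 + (61−71.61)²/71.61 + (84−70.959)²/70.959 + (41−38.626)²/38.626
   = 0.6448 + 1.5720 + 2.3967 + 0.1459
Sum = 4.759

4.759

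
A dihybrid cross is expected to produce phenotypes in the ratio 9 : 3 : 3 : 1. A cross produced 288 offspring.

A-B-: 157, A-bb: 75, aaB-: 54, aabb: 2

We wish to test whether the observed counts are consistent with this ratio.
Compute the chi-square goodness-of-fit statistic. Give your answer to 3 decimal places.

Ratio total = 16. Expected counts: 288×9/16 = 162, 288×3/16 = 54, 288×3/16 = 54, 288×1/16 = 18.
χ² = (157−162)²/162 + (75−54)²/54 + (54−54)²/54 + (2−18)²/18
   = 0.1543 + 8.1667 + 0.0000 + 14.2222
Sum = 22.543

22.543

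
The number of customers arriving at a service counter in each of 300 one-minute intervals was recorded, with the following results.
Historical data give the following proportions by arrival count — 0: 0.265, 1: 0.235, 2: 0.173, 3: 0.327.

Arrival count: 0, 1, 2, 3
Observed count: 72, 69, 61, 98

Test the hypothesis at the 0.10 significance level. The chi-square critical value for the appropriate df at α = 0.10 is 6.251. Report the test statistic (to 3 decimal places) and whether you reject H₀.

Expected counts E_i = n·p_i: 300×0.265 = 79.5, 300×0.235 = 70.5, 300×0.173 = 51.9, 300×0.327 = 98.1.
0: (72 − 79.5)²/79.5 = 56.25/79.5 = 0.7075
1: (69 − 70.5)²/70.5 = 2.25/70.5 = 0.0319
2: (61 − 51.9)²/51.9 = 82.81/51.9 = 1.5956
3: (98 − 98.1)²/98.1 = 0.01/98.1 = 0.0001
Sum = 2.335
df = 3. Since 2.335 < 6.251, we do not reject H₀.

2.335; do not reject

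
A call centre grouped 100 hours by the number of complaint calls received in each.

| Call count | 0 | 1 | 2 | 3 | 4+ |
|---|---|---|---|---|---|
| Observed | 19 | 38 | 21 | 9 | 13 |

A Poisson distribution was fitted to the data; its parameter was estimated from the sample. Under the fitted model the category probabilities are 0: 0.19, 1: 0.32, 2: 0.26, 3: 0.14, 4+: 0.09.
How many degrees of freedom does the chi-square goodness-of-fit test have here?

3

There are k = 5 categories and 1 parameter estimated from the data, so df = 5 − 1 − 1 = 3.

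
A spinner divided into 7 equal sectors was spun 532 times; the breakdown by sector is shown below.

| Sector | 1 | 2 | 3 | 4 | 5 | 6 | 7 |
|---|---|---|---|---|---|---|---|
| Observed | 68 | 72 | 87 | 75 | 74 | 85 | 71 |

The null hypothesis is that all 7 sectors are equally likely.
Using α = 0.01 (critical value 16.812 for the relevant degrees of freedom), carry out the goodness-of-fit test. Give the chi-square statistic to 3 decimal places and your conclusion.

Expected count for each of the 7 categories: 532/7 = 76.
χ² = (68−76)²/76 + (72−76)²/76 + (87−76)²/76 + (75−76)²/76 + (74−76)²/76 + (85−76)²/76 + (71−76)²/76
   = 0.8421 + 0.2105 + 1.5921 + 0.0132 + 0.0526 + 1.0658 + 0.3289
Sum = 4.105
df = 6. Since 4.105 < 16.812, we do not reject H₀.

4.105; do not reject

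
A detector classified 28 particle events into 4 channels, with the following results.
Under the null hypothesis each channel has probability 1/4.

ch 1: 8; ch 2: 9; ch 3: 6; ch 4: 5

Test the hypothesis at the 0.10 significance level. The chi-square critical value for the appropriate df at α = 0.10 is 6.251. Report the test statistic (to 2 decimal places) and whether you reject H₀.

1.43; do not reject

Expected count for each of the 4 categories: 28/4 = 7.
cat         O        E   (O−E)²/E
ch 1        8        7      0.143
ch 2        9        7      0.571
ch 3        6        7      0.143
ch 4        5        7      0.571
Sum = 1.43
df = 3. Since 1.43 < 6.251, we do not reject H₀.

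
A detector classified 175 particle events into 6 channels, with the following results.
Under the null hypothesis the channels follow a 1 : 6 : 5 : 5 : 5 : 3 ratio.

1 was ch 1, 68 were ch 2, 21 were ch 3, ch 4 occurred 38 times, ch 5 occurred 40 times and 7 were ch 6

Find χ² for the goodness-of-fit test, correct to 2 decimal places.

Ratio total = 25. Expected counts: 175×1/25 = 7, 175×6/25 = 42, 175×5/25 = 35, 175×5/25 = 35, 175×5/25 = 35, 175×3/25 = 21.
χ² = (1−7)²/7 + (68−42)²/42 + (21−35)²/35 + (38−35)²/35 + (40−35)²/35 + (7−21)²/21
   = 5.143 + 16.095 + 5.600 + 0.257 + 0.714 + 9.333
Sum = 37.14

37.14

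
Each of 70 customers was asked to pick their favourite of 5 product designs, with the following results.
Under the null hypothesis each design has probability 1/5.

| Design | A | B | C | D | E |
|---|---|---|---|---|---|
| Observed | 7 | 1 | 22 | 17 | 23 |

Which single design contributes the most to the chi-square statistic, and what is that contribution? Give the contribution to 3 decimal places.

B, 12.071

Expected count for each of the 5 categories: 70/5 = 14.
χ² = (7−14)²/14 + (1−14)²/14 + (22−14)²/14 + (17−14)²/14 + (23−14)²/14
   = 3.5000 + 12.0714 + 4.5714 + 0.6429 + 5.7857
The largest term is for B: 12.071.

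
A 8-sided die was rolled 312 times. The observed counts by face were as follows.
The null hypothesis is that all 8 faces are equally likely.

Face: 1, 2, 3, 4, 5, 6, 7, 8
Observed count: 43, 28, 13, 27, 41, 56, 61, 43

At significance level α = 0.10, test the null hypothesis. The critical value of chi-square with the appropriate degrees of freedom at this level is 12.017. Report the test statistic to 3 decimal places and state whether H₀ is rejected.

44.872; reject

Under H₀ each category has probability 1/8, so each expected count is 312/8 = 39.
1: (43 − 39)²/39 = 16/39 = 0.4103
2: (28 − 39)²/39 = 121/39 = 3.1026
3: (13 − 39)²/39 = 676/39 = 17.3333
4: (27 − 39)²/39 = 144/39 = 3.6923
5: (41 − 39)²/39 = 4/39 = 0.1026
6: (56 − 39)²/39 = 289/39 = 7.4103
7: (61 − 39)²/39 = 484/39 = 12.4103
8: (43 − 39)²/39 = 16/39 = 0.4103
Sum = 44.872
df = 7. Since 44.872 > 12.017, we reject H₀.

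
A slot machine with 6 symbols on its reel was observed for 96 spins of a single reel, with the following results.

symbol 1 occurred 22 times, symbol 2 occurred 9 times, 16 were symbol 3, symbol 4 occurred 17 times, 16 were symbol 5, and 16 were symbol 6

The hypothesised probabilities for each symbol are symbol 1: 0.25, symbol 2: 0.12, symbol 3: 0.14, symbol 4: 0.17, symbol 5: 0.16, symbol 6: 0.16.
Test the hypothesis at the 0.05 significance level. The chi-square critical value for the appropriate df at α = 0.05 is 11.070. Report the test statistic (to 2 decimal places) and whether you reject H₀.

1.29; do not reject

Expected counts E_i = n·p_i: 96×0.25 = 24, 96×0.12 = 11.52, 96×0.14 = 13.44, 96×0.17 = 16.32, 96×0.16 = 15.36, 96×0.16 = 15.36.
symbol 1: (22 − 24)²/24 = 4/24 = 0.167
symbol 2: (9 − 11.52)²/11.52 = 6.3504/11.52 = 0.551
symbol 3: (16 − 13.44)²/13.44 = 6.5536/13.44 = 0.488
symbol 4: (17 − 16.32)²/16.32 = 0.4624/16.32 = 0.028
symbol 5: (16 − 15.36)²/15.36 = 0.4096/15.36 = 0.027
symbol 6: (16 − 15.36)²/15.36 = 0.4096/15.36 = 0.027
Sum = 1.29
df = 5. Since 1.29 < 11.070, we do not reject H₀.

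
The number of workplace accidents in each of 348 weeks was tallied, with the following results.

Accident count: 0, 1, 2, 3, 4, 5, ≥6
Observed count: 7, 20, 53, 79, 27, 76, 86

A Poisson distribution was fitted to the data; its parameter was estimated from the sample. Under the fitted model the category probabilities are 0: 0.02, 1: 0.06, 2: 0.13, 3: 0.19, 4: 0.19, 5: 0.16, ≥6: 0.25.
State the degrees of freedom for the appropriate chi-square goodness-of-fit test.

5

There are k = 7 categories and 1 parameter estimated from the data, so df = 7 − 1 − 1 = 5.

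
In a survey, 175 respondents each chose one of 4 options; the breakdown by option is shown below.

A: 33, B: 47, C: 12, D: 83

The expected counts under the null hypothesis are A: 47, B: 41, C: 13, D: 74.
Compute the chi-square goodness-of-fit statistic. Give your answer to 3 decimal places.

A: (33 − 47)²/47 = 196/47 = 4.1702
B: (47 − 41)²/41 = 36/41 = 0.8780
C: (12 − 13)²/13 = 1/13 = 0.0769
D: (83 − 74)²/74 = 81/74 = 1.0946
Sum = 6.220

6.220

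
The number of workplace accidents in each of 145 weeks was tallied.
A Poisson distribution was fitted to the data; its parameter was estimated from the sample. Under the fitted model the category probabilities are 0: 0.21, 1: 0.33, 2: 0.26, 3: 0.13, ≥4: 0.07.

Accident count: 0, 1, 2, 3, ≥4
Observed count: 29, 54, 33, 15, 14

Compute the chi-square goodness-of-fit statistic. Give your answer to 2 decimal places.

3.69

Expected counts E_i = n·p_i: 145×0.21 = 30.45, 145×0.33 = 47.85, 145×0.26 = 37.7, 145×0.13 = 18.85, 145×0.07 = 10.15.
cat         O        E   (O−E)²/E
0          29    30.45      0.069
1          54    47.85      0.790
2          33     37.7      0.586
3          15    18.85      0.786
≥4         14    10.15      1.460
Sum = 3.69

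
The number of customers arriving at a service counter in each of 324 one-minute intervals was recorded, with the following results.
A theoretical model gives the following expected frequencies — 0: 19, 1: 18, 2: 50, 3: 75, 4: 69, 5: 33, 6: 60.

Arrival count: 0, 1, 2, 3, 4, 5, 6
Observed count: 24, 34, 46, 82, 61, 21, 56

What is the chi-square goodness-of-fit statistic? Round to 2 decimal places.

cat         O        E   (O−E)²/E
0          24       19      1.316
1          34       18     14.222
2          46       50      0.320
3          82       75      0.653
4          61       69      0.928
5          21       33      4.364
6          56       60      0.267
Sum = 22.07

22.07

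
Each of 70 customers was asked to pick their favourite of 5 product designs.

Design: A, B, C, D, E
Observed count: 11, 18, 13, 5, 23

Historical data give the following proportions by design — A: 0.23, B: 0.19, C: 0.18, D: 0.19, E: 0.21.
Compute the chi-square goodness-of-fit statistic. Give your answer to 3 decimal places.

13.155

Expected counts E_i = n·p_i: 70×0.23 = 16.1, 70×0.19 = 13.3, 70×0.18 = 12.6, 70×0.19 = 13.3, 70×0.21 = 14.7.
χ² = (11−16.1)²/16.1 + (18−13.3)²/13.3 + (13−12.6)²/12.6 + (5−13.3)²/13.3 + (23−14.7)²/14.7
   = 1.6155 + 1.6609 + 0.0127 + 5.1797 + 4.6864
Sum = 13.155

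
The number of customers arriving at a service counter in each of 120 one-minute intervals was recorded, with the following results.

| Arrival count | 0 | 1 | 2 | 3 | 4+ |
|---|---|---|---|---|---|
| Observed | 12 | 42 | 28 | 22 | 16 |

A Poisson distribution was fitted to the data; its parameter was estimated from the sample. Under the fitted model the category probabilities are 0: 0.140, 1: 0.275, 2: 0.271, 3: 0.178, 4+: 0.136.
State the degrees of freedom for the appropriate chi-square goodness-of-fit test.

There are k = 5 categories and 1 parameter estimated from the data, so df = 5 − 1 − 1 = 3.

3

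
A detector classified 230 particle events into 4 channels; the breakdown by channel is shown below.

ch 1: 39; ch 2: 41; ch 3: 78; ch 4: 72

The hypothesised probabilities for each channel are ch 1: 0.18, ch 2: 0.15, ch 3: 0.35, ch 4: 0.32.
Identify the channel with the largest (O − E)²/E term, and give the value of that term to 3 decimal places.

ch 2, 1.225

Expected counts E_i = n·p_i: 230×0.18 = 41.4, 230×0.15 = 34.5, 230×0.35 = 80.5, 230×0.32 = 73.6.
χ² = (39−41.4)²/41.4 + (41−34.5)²/34.5 + (78−80.5)²/80.5 + (72−73.6)²/73.6
   = 0.1391 + 1.2246 + 0.0776 + 0.0348
The largest term is for ch 2: 1.225.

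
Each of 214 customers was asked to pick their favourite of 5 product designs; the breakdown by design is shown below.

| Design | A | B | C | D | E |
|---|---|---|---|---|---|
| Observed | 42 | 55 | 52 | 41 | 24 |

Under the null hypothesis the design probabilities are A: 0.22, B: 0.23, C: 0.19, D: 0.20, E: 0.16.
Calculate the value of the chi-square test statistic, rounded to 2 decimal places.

7.53

Expected counts E_i = n·p_i: 214×0.22 = 47.08, 214×0.23 = 49.22, 214×0.19 = 40.66, 214×0.20 = 42.8, 214×0.16 = 34.24.
A: (42 − 47.08)²/47.08 = 25.8064/47.08 = 0.548
B: (55 − 49.22)²/49.22 = 33.4084/49.22 = 0.679
C: (52 − 40.66)²/40.66 = 128.5956/40.66 = 3.163
D: (41 − 42.8)²/42.8 = 3.24/42.8 = 0.076
E: (24 − 34.24)²/34.24 = 104.8576/34.24 = 3.062
Sum = 7.53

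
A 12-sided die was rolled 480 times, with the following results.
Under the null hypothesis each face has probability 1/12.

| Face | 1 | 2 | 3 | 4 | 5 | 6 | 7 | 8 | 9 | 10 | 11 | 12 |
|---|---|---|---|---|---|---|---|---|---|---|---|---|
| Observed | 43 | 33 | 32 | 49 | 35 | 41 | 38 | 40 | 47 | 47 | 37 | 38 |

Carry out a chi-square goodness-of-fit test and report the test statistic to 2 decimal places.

8.60

Expected count for each of the 12 categories: 480/12 = 40.
1: (43 − 40)²/40 = 9/40 = 0.225
2: (33 − 40)²/40 = 49/40 = 1.225
3: (32 − 40)²/40 = 64/40 = 1.600
4: (49 − 40)²/40 = 81/40 = 2.025
5: (35 − 40)²/40 = 25/40 = 0.625
6: (41 − 40)²/40 = 1/40 = 0.025
7: (38 − 40)²/40 = 4/40 = 0.100
8: (40 − 40)²/40 = 0/40 = 0.000
9: (47 − 40)²/40 = 49/40 = 1.225
10: (47 − 40)²/40 = 49/40 = 1.225
11: (37 − 40)²/40 = 9/40 = 0.225
12: (38 − 40)²/40 = 4/40 = 0.100
Sum = 8.60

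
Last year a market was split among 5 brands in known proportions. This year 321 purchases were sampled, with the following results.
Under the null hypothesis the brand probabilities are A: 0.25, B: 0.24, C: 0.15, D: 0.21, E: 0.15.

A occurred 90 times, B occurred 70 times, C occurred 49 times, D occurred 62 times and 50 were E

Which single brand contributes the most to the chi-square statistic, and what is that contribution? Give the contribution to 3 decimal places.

Expected counts E_i = n·p_i: 321×0.25 = 80.25, 321×0.24 = 77.04, 321×0.15 = 48.15, 321×0.21 = 67.41, 321×0.15 = 48.15.
χ² = (90−80.25)²/80.25 + (70−77.04)²/77.04 + (49−48.15)²/48.15 + (62−67.41)²/67.41 + (50−48.15)²/48.15
   = 1.1846 + 0.6433 + 0.0150 + 0.4342 + 0.0711
The largest term is for A: 1.185.

A, 1.185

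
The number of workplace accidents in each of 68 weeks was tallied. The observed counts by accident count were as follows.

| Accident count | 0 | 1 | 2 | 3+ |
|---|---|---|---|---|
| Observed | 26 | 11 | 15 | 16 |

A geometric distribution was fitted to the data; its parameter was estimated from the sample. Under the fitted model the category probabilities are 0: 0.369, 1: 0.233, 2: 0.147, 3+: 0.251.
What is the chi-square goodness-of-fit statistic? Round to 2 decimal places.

Expected counts E_i = n·p_i: 68×0.369 = 25.092, 68×0.233 = 15.844, 68×0.147 = 9.996, 68×0.251 = 17.068.
χ² = (26−25.092)²/25.092 + (11−15.844)²/15.844 + (15−9.996)²/9.996 + (16−17.068)²/17.068
   = 0.033 + 1.481 + 2.505 + 0.067
Sum = 4.09

4.09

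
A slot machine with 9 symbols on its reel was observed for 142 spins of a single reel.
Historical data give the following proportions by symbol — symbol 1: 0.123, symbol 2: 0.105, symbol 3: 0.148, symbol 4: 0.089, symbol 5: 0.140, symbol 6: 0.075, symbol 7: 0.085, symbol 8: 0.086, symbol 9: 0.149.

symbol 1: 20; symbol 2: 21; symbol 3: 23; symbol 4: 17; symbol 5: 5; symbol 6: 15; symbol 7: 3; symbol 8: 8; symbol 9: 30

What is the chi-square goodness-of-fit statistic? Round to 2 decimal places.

Expected counts E_i = n·p_i: 142×0.123 = 17.466, 142×0.105 = 14.91, 142×0.148 = 21.016, 142×0.089 = 12.638, 142×0.140 = 19.88, 142×0.075 = 10.65, 142×0.085 = 12.07, 142×0.086 = 12.212, 142×0.149 = 21.158.
χ² = (20−17.466)²/17.466 + (21−14.91)²/14.91 + (23−21.016)²/21.016 + (17−12.638)²/12.638 + (5−19.88)²/19.88 + (15−10.65)²/10.65 + (3−12.07)²/12.07 + (8−12.212)²/12.212 + (30−21.158)²/21.158
   = 0.368 + 2.487 + 0.187 + 1.506 + 11.138 + 1.777 + 6.816 + 1.453 + 3.695
Sum = 29.43

29.43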